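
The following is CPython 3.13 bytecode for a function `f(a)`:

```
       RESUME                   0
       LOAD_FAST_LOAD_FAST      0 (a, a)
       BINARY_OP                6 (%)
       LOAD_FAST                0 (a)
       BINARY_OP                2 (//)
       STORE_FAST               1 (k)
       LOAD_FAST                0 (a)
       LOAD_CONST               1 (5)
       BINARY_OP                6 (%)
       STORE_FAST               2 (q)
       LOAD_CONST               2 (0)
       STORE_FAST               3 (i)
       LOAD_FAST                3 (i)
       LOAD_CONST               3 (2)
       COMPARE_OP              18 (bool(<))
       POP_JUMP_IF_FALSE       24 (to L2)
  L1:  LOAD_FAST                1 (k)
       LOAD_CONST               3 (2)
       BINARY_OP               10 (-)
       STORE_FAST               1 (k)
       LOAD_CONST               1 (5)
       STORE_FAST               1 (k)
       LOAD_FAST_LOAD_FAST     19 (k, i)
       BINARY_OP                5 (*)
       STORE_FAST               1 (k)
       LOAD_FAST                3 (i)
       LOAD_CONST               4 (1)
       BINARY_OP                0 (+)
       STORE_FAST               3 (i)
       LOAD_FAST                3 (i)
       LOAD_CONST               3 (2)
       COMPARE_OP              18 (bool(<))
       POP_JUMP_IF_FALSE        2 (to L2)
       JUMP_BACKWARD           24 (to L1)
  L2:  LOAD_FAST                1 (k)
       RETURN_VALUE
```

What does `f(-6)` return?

5

LOAD_FAST_LOAD_FAST a,a → push -6,-6. Stack: [-6, -6]
BINARY_OP % → -6 % -6 = 0. Stack: [0]
LOAD_FAST a → push -6. Stack: [0, -6]
BINARY_OP // → 0 // -6 = 0. Stack: [0]
STORE_FAST k → k=0. Stack: []
LOAD_FAST a → push -6. Stack: [-6]
LOAD_CONST → push 5. Stack: [-6, 5]
BINARY_OP % → -6 % 5 = 4. Stack: [4]
STORE_FAST q → q=4. Stack: []
LOAD_CONST → push 0. Stack: [0]
STORE_FAST i → i=0. Stack: []
LOAD_FAST i → push 0. Stack: [0]
LOAD_CONST → push 2. Stack: [0, 2]
COMPARE_OP bool(<) → 0 vs 2 = True. Stack: [True]
POP_JUMP_IF_FALSE → pop True; no jump. Stack: []
LOAD_FAST k → push 0. Stack: [0]
LOAD_CONST → push 2. Stack: [0, 2]
BINARY_OP - → 0 - 2 = -2. Stack: [-2]
STORE_FAST k → k=-2. Stack: []
LOAD_CONST → push 5. Stack: [5]
STORE_FAST k → k=5. Stack: []
LOAD_FAST_LOAD_FAST k,i → push 5,0. Stack: [5, 0]
BINARY_OP * → 5 * 0 = 0. Stack: [0]
STORE_FAST k → k=0. Stack: []
LOAD_FAST i → push 0. Stack: [0]
LOAD_CONST → push 1. Stack: [0, 1]
BINARY_OP + → 0 + 1 = 1. Stack: [1]
STORE_FAST i → i=1. Stack: []
LOAD_FAST i → push 1. Stack: [1]
LOAD_CONST → push 2. Stack: [1, 2]
COMPARE_OP bool(<) → 1 vs 2 = True. Stack: [True]
POP_JUMP_IF_FALSE → pop True; no jump. Stack: []
LOAD_FAST k → push 0. Stack: [0]
LOAD_CONST → push 2. Stack: [0, 2]
BINARY_OP - → 0 - 2 = -2. Stack: [-2]
STORE_FAST k → k=-2. Stack: []
LOAD_CONST → push 5. Stack: [5]
STORE_FAST k → k=5. Stack: []
LOAD_FAST_LOAD_FAST k,i → push 5,1. Stack: [5, 1]
BINARY_OP * → 5 * 1 = 5. Stack: [5]
STORE_FAST k → k=5. Stack: []
LOAD_FAST i → push 1. Stack: [1]
LOAD_CONST → push 1. Stack: [1, 1]
BINARY_OP + → 1 + 1 = 2. Stack: [2]
STORE_FAST i → i=2. Stack: []
LOAD_FAST i → push 2. Stack: [2]
LOAD_CONST → push 2. Stack: [2, 2]
COMPARE_OP bool(<) → 2 vs 2 = False. Stack: [False]
POP_JUMP_IF_FALSE → pop False; jump. Stack: []
LOAD_FAST k → push 5. Stack: [5]
RETURN_VALUE → return 5.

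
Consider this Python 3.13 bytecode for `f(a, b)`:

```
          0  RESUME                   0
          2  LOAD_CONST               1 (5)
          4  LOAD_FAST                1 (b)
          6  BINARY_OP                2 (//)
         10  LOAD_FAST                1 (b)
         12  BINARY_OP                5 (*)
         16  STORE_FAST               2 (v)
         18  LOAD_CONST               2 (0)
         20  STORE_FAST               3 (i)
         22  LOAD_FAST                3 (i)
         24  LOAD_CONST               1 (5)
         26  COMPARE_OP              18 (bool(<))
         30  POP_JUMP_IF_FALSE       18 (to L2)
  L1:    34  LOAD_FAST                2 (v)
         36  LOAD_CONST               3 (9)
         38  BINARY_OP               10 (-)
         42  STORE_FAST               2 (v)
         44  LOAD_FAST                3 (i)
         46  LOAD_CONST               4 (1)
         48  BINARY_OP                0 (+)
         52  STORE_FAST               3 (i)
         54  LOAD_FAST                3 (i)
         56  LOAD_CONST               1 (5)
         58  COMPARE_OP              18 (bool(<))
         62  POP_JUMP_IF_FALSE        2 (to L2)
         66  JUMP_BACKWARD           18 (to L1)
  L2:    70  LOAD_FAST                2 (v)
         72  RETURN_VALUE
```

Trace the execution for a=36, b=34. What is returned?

-45

LOAD_CONST → push 5
LOAD_FAST b → push 34
BINARY_OP // → 5 // 34 = 0
LOAD_FAST b → push 34
BINARY_OP * → 0 * 34 = 0
STORE_FAST v → v=0
LOAD_CONST → push 0
STORE_FAST i → i=0
LOAD_FAST i → push 0
LOAD_CONST → push 5
COMPARE_OP bool(<) → 0 vs 5 = True
POP_JUMP_IF_FALSE → pop True; no jump
LOAD_FAST v → push 0
LOAD_CONST → push 9
BINARY_OP - → 0 - 9 = -9
STORE_FAST v → v=-9
LOAD_FAST i → push 0
LOAD_CONST → push 1
BINARY_OP + → 0 + 1 = 1
STORE_FAST i → i=1
LOAD_FAST i → push 1
LOAD_CONST → push 5
COMPARE_OP bool(<) → 1 vs 5 = True
POP_JUMP_IF_FALSE → pop True; no jump
LOAD_FAST v → push -9
LOAD_CONST → push 9
BINARY_OP - → -9 - 9 = -18
STORE_FAST v → v=-18
LOAD_FAST i → push 1
LOAD_CONST → push 1
BINARY_OP + → 1 + 1 = 2
STORE_FAST i → i=2
LOAD_FAST i → push 2
LOAD_CONST → push 5
COMPARE_OP bool(<) → 2 vs 5 = True
POP_JUMP_IF_FALSE → pop True; no jump
LOAD_FAST v → push -18
LOAD_CONST → push 9
BINARY_OP - → -18 - 9 = -27
STORE_FAST v → v=-27
LOAD_FAST i → push 2
LOAD_CONST → push 1
BINARY_OP + → 2 + 1 = 3
STORE_FAST i → i=3
LOAD_FAST i → push 3
LOAD_CONST → push 5
COMPARE_OP bool(<) → 3 vs 5 = True
POP_JUMP_IF_FALSE → pop True; no jump
LOAD_FAST v → push -27
LOAD_CONST → push 9
BINARY_OP - → -27 - 9 = -36
STORE_FAST v → v=-36
LOAD_FAST i → push 3
LOAD_CONST → push 1
BINARY_OP + → 3 + 1 = 4
STORE_FAST i → i=4
LOAD_FAST i → push 4
LOAD_CONST → push 5
COMPARE_OP bool(<) → 4 vs 5 = True
POP_JUMP_IF_FALSE → pop True; no jump
LOAD_FAST v → push -36
LOAD_CONST → push 9
BINARY_OP - → -36 - 9 = -45
STORE_FAST v → v=-45
LOAD_FAST i → push 4
LOAD_CONST → push 1
BINARY_OP + → 4 + 1 = 5
STORE_FAST i → i=5
LOAD_FAST i → push 5
LOAD_CONST → push 5
COMPARE_OP bool(<) → 5 vs 5 = False
POP_JUMP_IF_FALSE → pop False; jump
LOAD_FAST v → push -45
RETURN_VALUE → return -45.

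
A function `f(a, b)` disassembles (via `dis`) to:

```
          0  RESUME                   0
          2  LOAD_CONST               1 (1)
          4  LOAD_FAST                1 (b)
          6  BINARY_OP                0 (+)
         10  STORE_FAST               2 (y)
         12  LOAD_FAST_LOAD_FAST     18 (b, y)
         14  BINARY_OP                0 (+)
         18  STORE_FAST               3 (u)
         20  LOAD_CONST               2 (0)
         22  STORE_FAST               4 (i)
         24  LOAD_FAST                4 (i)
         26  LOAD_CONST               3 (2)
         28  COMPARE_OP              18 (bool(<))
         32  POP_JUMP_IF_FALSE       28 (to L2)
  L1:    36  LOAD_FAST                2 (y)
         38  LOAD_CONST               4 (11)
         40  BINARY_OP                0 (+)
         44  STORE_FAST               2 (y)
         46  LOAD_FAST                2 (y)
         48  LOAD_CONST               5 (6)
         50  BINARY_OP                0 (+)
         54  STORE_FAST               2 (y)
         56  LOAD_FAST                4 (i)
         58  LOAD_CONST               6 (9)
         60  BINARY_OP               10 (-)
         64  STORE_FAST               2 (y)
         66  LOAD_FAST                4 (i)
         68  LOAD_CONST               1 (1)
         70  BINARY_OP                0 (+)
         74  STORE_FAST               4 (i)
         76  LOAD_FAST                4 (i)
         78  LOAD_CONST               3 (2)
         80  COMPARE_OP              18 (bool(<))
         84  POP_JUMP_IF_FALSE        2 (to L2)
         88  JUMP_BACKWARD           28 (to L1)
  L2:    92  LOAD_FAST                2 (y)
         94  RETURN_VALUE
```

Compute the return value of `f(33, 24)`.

-8

LOAD_CONST → push 1. Stack: [1]
LOAD_FAST b → push 24. Stack: [1, 24]
BINARY_OP + → 1 + 24 = 25. Stack: [25]
STORE_FAST y → y=25. Stack: []
LOAD_FAST_LOAD_FAST b,y → push 24,25. Stack: [24, 25]
BINARY_OP + → 24 + 25 = 49. Stack: [49]
STORE_FAST u → u=49. Stack: []
LOAD_CONST → push 0. Stack: [0]
STORE_FAST i → i=0. Stack: []
LOAD_FAST i → push 0. Stack: [0]
LOAD_CONST → push 2. Stack: [0, 2]
COMPARE_OP bool(<) → 0 vs 2 = True. Stack: [True]
POP_JUMP_IF_FALSE → pop True; no jump. Stack: []
LOAD_FAST y → push 25. Stack: [25]
LOAD_CONST → push 11. Stack: [25, 11]
BINARY_OP + → 25 + 11 = 36. Stack: [36]
STORE_FAST y → y=36. Stack: []
LOAD_FAST y → push 36. Stack: [36]
LOAD_CONST → push 6. Stack: [36, 6]
BINARY_OP + → 36 + 6 = 42. Stack: [42]
STORE_FAST y → y=42. Stack: []
LOAD_FAST i → push 0. Stack: [0]
LOAD_CONST → push 9. Stack: [0, 9]
BINARY_OP - → 0 - 9 = -9. Stack: [-9]
STORE_FAST y → y=-9. Stack: []
LOAD_FAST i → push 0. Stack: [0]
LOAD_CONST → push 1. Stack: [0, 1]
BINARY_OP + → 0 + 1 = 1. Stack: [1]
STORE_FAST i → i=1. Stack: []
LOAD_FAST i → push 1. Stack: [1]
LOAD_CONST → push 2. Stack: [1, 2]
COMPARE_OP bool(<) → 1 vs 2 = True. Stack: [True]
POP_JUMP_IF_FALSE → pop True; no jump. Stack: []
LOAD_FAST y → push -9. Stack: [-9]
LOAD_CONST → push 11. Stack: [-9, 11]
BINARY_OP + → -9 + 11 = 2. Stack: [2]
STORE_FAST y → y=2. Stack: []
LOAD_FAST y → push 2. Stack: [2]
LOAD_CONST → push 6. Stack: [2, 6]
BINARY_OP + → 2 + 6 = 8. Stack: [8]
STORE_FAST y → y=8. Stack: []
LOAD_FAST i → push 1. Stack: [1]
LOAD_CONST → push 9. Stack: [1, 9]
BINARY_OP - → 1 - 9 = -8. Stack: [-8]
STORE_FAST y → y=-8. Stack: []
LOAD_FAST i → push 1. Stack: [1]
LOAD_CONST → push 1. Stack: [1, 1]
BINARY_OP + → 1 + 1 = 2. Stack: [2]
STORE_FAST i → i=2. Stack: []
LOAD_FAST i → push 2. Stack: [2]
LOAD_CONST → push 2. Stack: [2, 2]
COMPARE_OP bool(<) → 2 vs 2 = False. Stack: [False]
POP_JUMP_IF_FALSE → pop False; jump. Stack: []
LOAD_FAST y → push -8. Stack: [-8]
RETURN_VALUE → return -8.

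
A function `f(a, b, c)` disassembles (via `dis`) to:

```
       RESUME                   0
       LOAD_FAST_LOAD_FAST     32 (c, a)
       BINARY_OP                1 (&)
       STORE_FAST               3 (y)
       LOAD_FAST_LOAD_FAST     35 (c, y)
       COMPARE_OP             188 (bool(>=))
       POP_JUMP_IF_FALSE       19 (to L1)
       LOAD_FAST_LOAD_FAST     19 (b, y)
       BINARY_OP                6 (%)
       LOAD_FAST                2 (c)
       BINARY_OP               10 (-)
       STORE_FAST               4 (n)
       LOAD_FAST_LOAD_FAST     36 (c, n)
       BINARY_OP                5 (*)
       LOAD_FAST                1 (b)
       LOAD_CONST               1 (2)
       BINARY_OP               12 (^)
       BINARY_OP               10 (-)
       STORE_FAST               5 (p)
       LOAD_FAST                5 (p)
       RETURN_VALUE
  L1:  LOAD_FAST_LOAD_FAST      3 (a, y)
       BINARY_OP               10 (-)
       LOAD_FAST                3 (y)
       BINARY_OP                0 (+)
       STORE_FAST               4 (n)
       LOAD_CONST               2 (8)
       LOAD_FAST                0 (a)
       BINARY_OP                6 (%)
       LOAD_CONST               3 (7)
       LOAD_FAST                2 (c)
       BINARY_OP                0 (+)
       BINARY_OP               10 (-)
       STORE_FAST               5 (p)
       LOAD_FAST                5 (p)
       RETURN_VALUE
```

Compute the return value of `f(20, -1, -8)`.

9

LOAD_FAST_LOAD_FAST c,a → push -8,20. Stack: [-8, 20]
BINARY_OP & → -8 & 20 = 16. Stack: [16]
STORE_FAST y → y=16. Stack: []
LOAD_FAST_LOAD_FAST c,y → push -8,16. Stack: [-8, 16]
COMPARE_OP bool(>=) → -8 vs 16 = False. Stack: [False]
POP_JUMP_IF_FALSE → pop False; jump. Stack: []
LOAD_FAST_LOAD_FAST a,y → push 20,16. Stack: [20, 16]
BINARY_OP - → 20 - 16 = 4. Stack: [4]
LOAD_FAST y → push 16. Stack: [4, 16]
BINARY_OP + → 4 + 16 = 20. Stack: [20]
STORE_FAST n → n=20. Stack: []
LOAD_CONST → push 8. Stack: [8]
LOAD_FAST a → push 20. Stack: [8, 20]
BINARY_OP % → 8 % 20 = 8. Stack: [8]
LOAD_CONST → push 7. Stack: [8, 7]
LOAD_FAST c → push -8. Stack: [8, 7, -8]
BINARY_OP + → 7 + -8 = -1. Stack: [8, -1]
BINARY_OP - → 8 - -1 = 9. Stack: [9]
STORE_FAST p → p=9. Stack: []
LOAD_FAST p → push 9. Stack: [9]
RETURN_VALUE → return 9.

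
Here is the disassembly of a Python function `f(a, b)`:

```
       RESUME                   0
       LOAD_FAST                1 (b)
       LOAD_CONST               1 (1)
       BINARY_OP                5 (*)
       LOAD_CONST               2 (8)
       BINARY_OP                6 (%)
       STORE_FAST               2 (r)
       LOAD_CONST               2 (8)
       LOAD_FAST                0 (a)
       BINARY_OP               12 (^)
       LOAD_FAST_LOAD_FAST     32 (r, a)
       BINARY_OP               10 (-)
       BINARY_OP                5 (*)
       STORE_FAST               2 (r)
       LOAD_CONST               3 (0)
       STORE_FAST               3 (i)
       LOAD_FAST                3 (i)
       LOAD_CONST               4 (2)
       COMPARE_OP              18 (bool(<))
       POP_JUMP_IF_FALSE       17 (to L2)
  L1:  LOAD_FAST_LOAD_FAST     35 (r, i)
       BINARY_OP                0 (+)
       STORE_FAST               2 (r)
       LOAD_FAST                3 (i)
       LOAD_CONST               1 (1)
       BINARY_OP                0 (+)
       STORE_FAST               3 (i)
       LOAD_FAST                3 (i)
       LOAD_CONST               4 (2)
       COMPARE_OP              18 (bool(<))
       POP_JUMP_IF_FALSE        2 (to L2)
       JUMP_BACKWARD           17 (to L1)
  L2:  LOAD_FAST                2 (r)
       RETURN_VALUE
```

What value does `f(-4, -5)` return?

LOAD_FAST b → push -5. Stack: [-5]
LOAD_CONST → push 1. Stack: [-5, 1]
BINARY_OP * → -5 * 1 = -5. Stack: [-5]
LOAD_CONST → push 8. Stack: [-5, 8]
BINARY_OP % → -5 % 8 = 3. Stack: [3]
STORE_FAST r → r=3. Stack: []
LOAD_CONST → push 8. Stack: [8]
LOAD_FAST a → push -4. Stack: [8, -4]
BINARY_OP ^ → 8 ^ -4 = -12. Stack: [-12]
LOAD_FAST_LOAD_FAST r,a → push 3,-4. Stack: [-12, 3, -4]
BINARY_OP - → 3 - -4 = 7. Stack: [-12, 7]
BINARY_OP * → -12 * 7 = -84. Stack: [-84]
STORE_FAST r → r=-84. Stack: []
LOAD_CONST → push 0. Stack: [0]
STORE_FAST i → i=0. Stack: []
LOAD_FAST i → push 0. Stack: [0]
LOAD_CONST → push 2. Stack: [0, 2]
COMPARE_OP bool(<) → 0 vs 2 = True. Stack: [True]
POP_JUMP_IF_FALSE → pop True; no jump. Stack: []
LOAD_FAST_LOAD_FAST r,i → push -84,0. Stack: [-84, 0]
BINARY_OP + → -84 + 0 = -84. Stack: [-84]
STORE_FAST r → r=-84. Stack: []
LOAD_FAST i → push 0. Stack: [0]
LOAD_CONST → push 1. Stack: [0, 1]
BINARY_OP + → 0 + 1 = 1. Stack: [1]
STORE_FAST i → i=1. Stack: []
LOAD_FAST i → push 1. Stack: [1]
LOAD_CONST → push 2. Stack: [1, 2]
COMPARE_OP bool(<) → 1 vs 2 = True. Stack: [True]
POP_JUMP_IF_FALSE → pop True; no jump. Stack: []
LOAD_FAST_LOAD_FAST r,i → push -84,1. Stack: [-84, 1]
BINARY_OP + → -84 + 1 = -83. Stack: [-83]
STORE_FAST r → r=-83. Stack: []
LOAD_FAST i → push 1. Stack: [1]
LOAD_CONST → push 1. Stack: [1, 1]
BINARY_OP + → 1 + 1 = 2. Stack: [2]
STORE_FAST i → i=2. Stack: []
LOAD_FAST i → push 2. Stack: [2]
LOAD_CONST → push 2. Stack: [2, 2]
COMPARE_OP bool(<) → 2 vs 2 = False. Stack: [False]
POP_JUMP_IF_FALSE → pop False; jump. Stack: []
LOAD_FAST r → push -83. Stack: [-83]
RETURN_VALUE → return -83.

-83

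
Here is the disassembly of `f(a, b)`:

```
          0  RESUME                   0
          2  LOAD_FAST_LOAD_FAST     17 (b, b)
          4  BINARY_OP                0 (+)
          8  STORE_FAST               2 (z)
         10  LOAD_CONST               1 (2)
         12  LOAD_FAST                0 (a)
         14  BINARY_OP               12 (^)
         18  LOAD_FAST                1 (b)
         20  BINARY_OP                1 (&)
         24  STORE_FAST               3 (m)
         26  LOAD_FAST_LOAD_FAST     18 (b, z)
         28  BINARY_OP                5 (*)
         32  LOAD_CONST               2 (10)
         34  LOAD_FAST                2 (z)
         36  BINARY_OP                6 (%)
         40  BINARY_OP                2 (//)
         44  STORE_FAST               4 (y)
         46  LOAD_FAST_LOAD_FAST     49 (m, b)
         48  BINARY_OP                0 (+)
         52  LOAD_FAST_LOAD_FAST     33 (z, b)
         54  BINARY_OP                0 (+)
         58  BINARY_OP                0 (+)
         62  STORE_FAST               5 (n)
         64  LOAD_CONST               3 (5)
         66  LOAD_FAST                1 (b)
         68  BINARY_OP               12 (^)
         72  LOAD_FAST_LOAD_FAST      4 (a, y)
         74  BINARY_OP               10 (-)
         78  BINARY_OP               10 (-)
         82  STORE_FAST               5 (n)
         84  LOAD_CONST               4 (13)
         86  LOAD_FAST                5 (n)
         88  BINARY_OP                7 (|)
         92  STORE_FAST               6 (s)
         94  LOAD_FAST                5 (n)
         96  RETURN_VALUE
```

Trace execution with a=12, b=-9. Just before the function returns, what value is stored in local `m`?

LOAD_FAST_LOAD_FAST b,b → push -9,-9. Stack: [-9, -9]
BINARY_OP + → -9 + -9 = -18. Stack: [-18]
STORE_FAST z → z=-18. Stack: []
LOAD_CONST → push 2. Stack: [2]
LOAD_FAST a → push 12. Stack: [2, 12]
BINARY_OP ^ → 2 ^ 12 = 14. Stack: [14]
LOAD_FAST b → push -9. Stack: [14, -9]
BINARY_OP & → 14 & -9 = 6. Stack: [6]
STORE_FAST m → m=6. Stack: []
LOAD_FAST_LOAD_FAST b,z → push -9,-18. Stack: [-9, -18]
BINARY_OP * → -9 * -18 = 162. Stack: [162]
LOAD_CONST → push 10. Stack: [162, 10]
LOAD_FAST z → push -18. Stack: [162, 10, -18]
BINARY_OP % → 10 % -18 = -8. Stack: [162, -8]
BINARY_OP // → 162 // -8 = -21. Stack: [-21]
STORE_FAST y → y=-21. Stack: []
LOAD_FAST_LOAD_FAST m,b → push 6,-9. Stack: [6, -9]
BINARY_OP + → 6 + -9 = -3. Stack: [-3]
LOAD_FAST_LOAD_FAST z,b → push -18,-9. Stack: [-3, -18, -9]
BINARY_OP + → -18 + -9 = -27. Stack: [-3, -27]
BINARY_OP + → -3 + -27 = -30. Stack: [-30]
STORE_FAST n → n=-30. Stack: []
LOAD_CONST → push 5. Stack: [5]
LOAD_FAST b → push -9. Stack: [5, -9]
BINARY_OP ^ → 5 ^ -9 = -14. Stack: [-14]
LOAD_FAST_LOAD_FAST a,y → push 12,-21. Stack: [-14, 12, -21]
BINARY_OP - → 12 - -21 = 33. Stack: [-14, 33]
BINARY_OP - → -14 - 33 = -47. Stack: [-47]
STORE_FAST n → n=-47. Stack: []
LOAD_CONST → push 13. Stack: [13]
LOAD_FAST n → push -47. Stack: [13, -47]
BINARY_OP | → 13 | -47 = -35. Stack: [-35]
STORE_FAST s → s=-35. Stack: []
LOAD_FAST n → push -47. Stack: [-47]
RETURN_VALUE → return -47.

6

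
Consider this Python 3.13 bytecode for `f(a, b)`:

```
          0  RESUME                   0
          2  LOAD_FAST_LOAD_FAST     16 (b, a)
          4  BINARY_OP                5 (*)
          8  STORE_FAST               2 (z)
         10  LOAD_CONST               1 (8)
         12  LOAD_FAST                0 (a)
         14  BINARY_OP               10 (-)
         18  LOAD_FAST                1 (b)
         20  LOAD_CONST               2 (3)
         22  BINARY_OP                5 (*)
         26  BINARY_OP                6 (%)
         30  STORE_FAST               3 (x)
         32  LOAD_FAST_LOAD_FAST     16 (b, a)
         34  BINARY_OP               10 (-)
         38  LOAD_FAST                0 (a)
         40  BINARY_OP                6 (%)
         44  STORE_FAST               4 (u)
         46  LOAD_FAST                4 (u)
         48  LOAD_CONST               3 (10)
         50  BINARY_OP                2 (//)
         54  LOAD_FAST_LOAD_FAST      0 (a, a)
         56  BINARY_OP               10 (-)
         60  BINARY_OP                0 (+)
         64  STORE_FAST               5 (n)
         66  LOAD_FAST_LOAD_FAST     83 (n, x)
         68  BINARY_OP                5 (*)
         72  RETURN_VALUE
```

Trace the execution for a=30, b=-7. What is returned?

-2

LOAD_FAST_LOAD_FAST b,a → push -7,30. Stack: [-7, 30]
BINARY_OP * → -7 * 30 = -210. Stack: [-210]
STORE_FAST z → z=-210. Stack: []
LOAD_CONST → push 8. Stack: [8]
LOAD_FAST a → push 30. Stack: [8, 30]
BINARY_OP - → 8 - 30 = -22. Stack: [-22]
LOAD_FAST b → push -7. Stack: [-22, -7]
LOAD_CONST → push 3. Stack: [-22, -7, 3]
BINARY_OP * → -7 * 3 = -21. Stack: [-22, -21]
BINARY_OP % → -22 % -21 = -1. Stack: [-1]
STORE_FAST x → x=-1. Stack: []
LOAD_FAST_LOAD_FAST b,a → push -7,30. Stack: [-7, 30]
BINARY_OP - → -7 - 30 = -37. Stack: [-37]
LOAD_FAST a → push 30. Stack: [-37, 30]
BINARY_OP % → -37 % 30 = 23. Stack: [23]
STORE_FAST u → u=23. Stack: []
LOAD_FAST u → push 23. Stack: [23]
LOAD_CONST → push 10. Stack: [23, 10]
BINARY_OP // → 23 // 10 = 2. Stack: [2]
LOAD_FAST_LOAD_FAST a,a → push 30,30. Stack: [2, 30, 30]
BINARY_OP - → 30 - 30 = 0. Stack: [2, 0]
BINARY_OP + → 2 + 0 = 2. Stack: [2]
STORE_FAST n → n=2. Stack: []
LOAD_FAST_LOAD_FAST n,x → push 2,-1. Stack: [2, -1]
BINARY_OP * → 2 * -1 = -2. Stack: [-2]
RETURN_VALUE → return -2.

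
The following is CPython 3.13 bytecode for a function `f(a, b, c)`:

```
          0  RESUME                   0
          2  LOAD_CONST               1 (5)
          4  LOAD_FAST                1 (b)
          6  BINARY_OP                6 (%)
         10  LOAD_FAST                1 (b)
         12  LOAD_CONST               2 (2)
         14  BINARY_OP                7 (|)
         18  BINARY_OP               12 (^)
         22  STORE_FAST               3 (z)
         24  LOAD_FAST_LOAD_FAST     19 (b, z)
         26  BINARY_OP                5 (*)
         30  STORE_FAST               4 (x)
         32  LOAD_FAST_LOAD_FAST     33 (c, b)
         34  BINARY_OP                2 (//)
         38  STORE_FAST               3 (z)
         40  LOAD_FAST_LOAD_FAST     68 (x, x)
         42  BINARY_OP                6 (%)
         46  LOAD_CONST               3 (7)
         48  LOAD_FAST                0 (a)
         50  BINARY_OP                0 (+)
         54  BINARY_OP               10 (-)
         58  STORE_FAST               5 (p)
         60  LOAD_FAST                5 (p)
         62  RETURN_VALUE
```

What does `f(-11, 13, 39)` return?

4

LOAD_CONST → push 5. Stack: [5]
LOAD_FAST b → push 13. Stack: [5, 13]
BINARY_OP % → 5 % 13 = 5. Stack: [5]
LOAD_FAST b → push 13. Stack: [5, 13]
LOAD_CONST → push 2. Stack: [5, 13, 2]
BINARY_OP | → 13 | 2 = 15. Stack: [5, 15]
BINARY_OP ^ → 5 ^ 15 = 10. Stack: [10]
STORE_FAST z → z=10. Stack: []
LOAD_FAST_LOAD_FAST b,z → push 13,10. Stack: [13, 10]
BINARY_OP * → 13 * 10 = 130. Stack: [130]
STORE_FAST x → x=130. Stack: []
LOAD_FAST_LOAD_FAST c,b → push 39,13. Stack: [39, 13]
BINARY_OP // → 39 // 13 = 3. Stack: [3]
STORE_FAST z → z=3. Stack: []
LOAD_FAST_LOAD_FAST x,x → push 130,130. Stack: [130, 130]
BINARY_OP % → 130 % 130 = 0. Stack: [0]
LOAD_CONST → push 7. Stack: [0, 7]
LOAD_FAST a → push -11. Stack: [0, 7, -11]
BINARY_OP + → 7 + -11 = -4. Stack: [0, -4]
BINARY_OP - → 0 - -4 = 4. Stack: [4]
STORE_FAST p → p=4. Stack: []
LOAD_FAST p → push 4. Stack: [4]
RETURN_VALUE → return 4.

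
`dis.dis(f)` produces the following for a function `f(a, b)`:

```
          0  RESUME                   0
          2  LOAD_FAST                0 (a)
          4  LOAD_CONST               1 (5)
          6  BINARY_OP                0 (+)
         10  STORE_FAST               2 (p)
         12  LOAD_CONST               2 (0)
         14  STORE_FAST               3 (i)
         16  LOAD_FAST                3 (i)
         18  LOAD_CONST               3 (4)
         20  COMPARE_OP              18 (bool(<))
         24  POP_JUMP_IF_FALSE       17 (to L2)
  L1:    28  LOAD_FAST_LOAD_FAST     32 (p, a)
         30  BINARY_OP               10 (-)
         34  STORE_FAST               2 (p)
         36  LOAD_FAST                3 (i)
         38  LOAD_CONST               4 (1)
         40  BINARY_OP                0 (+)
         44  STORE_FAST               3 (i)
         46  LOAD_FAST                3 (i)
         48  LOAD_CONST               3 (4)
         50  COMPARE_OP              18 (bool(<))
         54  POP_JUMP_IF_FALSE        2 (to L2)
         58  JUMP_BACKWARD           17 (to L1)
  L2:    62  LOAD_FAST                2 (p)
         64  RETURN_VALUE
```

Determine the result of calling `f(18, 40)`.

-49

LOAD_FAST a → push 18. Stack: [18]
LOAD_CONST → push 5. Stack: [18, 5]
BINARY_OP + → 18 + 5 = 23. Stack: [23]
STORE_FAST p → p=23. Stack: []
LOAD_CONST → push 0. Stack: [0]
STORE_FAST i → i=0. Stack: []
LOAD_FAST i → push 0. Stack: [0]
LOAD_CONST → push 4. Stack: [0, 4]
COMPARE_OP bool(<) → 0 vs 4 = True. Stack: [True]
POP_JUMP_IF_FALSE → pop True; no jump. Stack: []
LOAD_FAST_LOAD_FAST p,a → push 23,18. Stack: [23, 18]
BINARY_OP - → 23 - 18 = 5. Stack: [5]
STORE_FAST p → p=5. Stack: []
LOAD_FAST i → push 0. Stack: [0]
LOAD_CONST → push 1. Stack: [0, 1]
BINARY_OP + → 0 + 1 = 1. Stack: [1]
STORE_FAST i → i=1. Stack: []
LOAD_FAST i → push 1. Stack: [1]
LOAD_CONST → push 4. Stack: [1, 4]
COMPARE_OP bool(<) → 1 vs 4 = True. Stack: [True]
POP_JUMP_IF_FALSE → pop True; no jump. Stack: []
LOAD_FAST_LOAD_FAST p,a → push 5,18. Stack: [5, 18]
BINARY_OP - → 5 - 18 = -13. Stack: [-13]
STORE_FAST p → p=-13. Stack: []
LOAD_FAST i → push 1. Stack: [1]
LOAD_CONST → push 1. Stack: [1, 1]
BINARY_OP + → 1 + 1 = 2. Stack: [2]
STORE_FAST i → i=2. Stack: []
LOAD_FAST i → push 2. Stack: [2]
LOAD_CONST → push 4. Stack: [2, 4]
COMPARE_OP bool(<) → 2 vs 4 = True. Stack: [True]
POP_JUMP_IF_FALSE → pop True; no jump. Stack: []
LOAD_FAST_LOAD_FAST p,a → push -13,18. Stack: [-13, 18]
BINARY_OP - → -13 - 18 = -31. Stack: [-31]
STORE_FAST p → p=-31. Stack: []
LOAD_FAST i → push 2. Stack: [2]
LOAD_CONST → push 1. Stack: [2, 1]
BINARY_OP + → 2 + 1 = 3. Stack: [3]
STORE_FAST i → i=3. Stack: []
LOAD_FAST i → push 3. Stack: [3]
LOAD_CONST → push 4. Stack: [3, 4]
COMPARE_OP bool(<) → 3 vs 4 = True. Stack: [True]
POP_JUMP_IF_FALSE → pop True; no jump. Stack: []
LOAD_FAST_LOAD_FAST p,a → push -31,18. Stack: [-31, 18]
BINARY_OP - → -31 - 18 = -49. Stack: [-49]
STORE_FAST p → p=-49. Stack: []
LOAD_FAST i → push 3. Stack: [3]
LOAD_CONST → push 1. Stack: [3, 1]
BINARY_OP + → 3 + 1 = 4. Stack: [4]
STORE_FAST i → i=4. Stack: []
LOAD_FAST i → push 4. Stack: [4]
LOAD_CONST → push 4. Stack: [4, 4]
COMPARE_OP bool(<) → 4 vs 4 = False. Stack: [False]
POP_JUMP_IF_FALSE → pop False; jump. Stack: []
LOAD_FAST p → push -49. Stack: [-49]
RETURN_VALUE → return -49.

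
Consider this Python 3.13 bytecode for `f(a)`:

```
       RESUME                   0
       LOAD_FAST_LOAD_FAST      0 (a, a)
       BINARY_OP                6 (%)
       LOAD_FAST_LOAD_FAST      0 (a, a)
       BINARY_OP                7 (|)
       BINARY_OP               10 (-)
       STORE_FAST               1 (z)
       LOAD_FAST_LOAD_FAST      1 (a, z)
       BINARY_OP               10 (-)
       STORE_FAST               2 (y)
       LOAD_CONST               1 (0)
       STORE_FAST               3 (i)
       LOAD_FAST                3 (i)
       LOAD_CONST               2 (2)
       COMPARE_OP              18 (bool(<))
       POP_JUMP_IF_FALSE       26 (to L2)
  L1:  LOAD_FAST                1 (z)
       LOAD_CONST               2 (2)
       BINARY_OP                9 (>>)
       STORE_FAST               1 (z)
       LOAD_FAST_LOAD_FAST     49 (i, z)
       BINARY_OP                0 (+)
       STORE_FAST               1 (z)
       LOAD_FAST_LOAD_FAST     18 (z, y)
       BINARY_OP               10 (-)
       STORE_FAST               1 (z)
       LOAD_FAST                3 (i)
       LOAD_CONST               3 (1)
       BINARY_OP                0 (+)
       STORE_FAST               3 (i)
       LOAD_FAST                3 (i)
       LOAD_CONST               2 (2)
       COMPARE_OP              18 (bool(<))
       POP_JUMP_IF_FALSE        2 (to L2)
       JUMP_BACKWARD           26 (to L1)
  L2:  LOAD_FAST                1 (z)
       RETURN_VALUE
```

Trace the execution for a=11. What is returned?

-28

LOAD_FAST_LOAD_FAST a,a → push 11,11. Stack: [11, 11]
BINARY_OP % → 11 % 11 = 0. Stack: [0]
LOAD_FAST_LOAD_FAST a,a → push 11,11. Stack: [0, 11, 11]
BINARY_OP | → 11 | 11 = 11. Stack: [0, 11]
BINARY_OP - → 0 - 11 = -11. Stack: [-11]
STORE_FAST z → z=-11. Stack: []
LOAD_FAST_LOAD_FAST a,z → push 11,-11. Stack: [11, -11]
BINARY_OP - → 11 - -11 = 22. Stack: [22]
STORE_FAST y → y=22. Stack: []
LOAD_CONST → push 0. Stack: [0]
STORE_FAST i → i=0. Stack: []
LOAD_FAST i → push 0. Stack: [0]
LOAD_CONST → push 2. Stack: [0, 2]
COMPARE_OP bool(<) → 0 vs 2 = True. Stack: [True]
POP_JUMP_IF_FALSE → pop True; no jump. Stack: []
LOAD_FAST z → push -11. Stack: [-11]
LOAD_CONST → push 2. Stack: [-11, 2]
BINARY_OP >> → -11 >> 2 = -3. Stack: [-3]
STORE_FAST z → z=-3. Stack: []
LOAD_FAST_LOAD_FAST i,z → push 0,-3. Stack: [0, -3]
BINARY_OP + → 0 + -3 = -3. Stack: [-3]
STORE_FAST z → z=-3. Stack: []
LOAD_FAST_LOAD_FAST z,y → push -3,22. Stack: [-3, 22]
BINARY_OP - → -3 - 22 = -25. Stack: [-25]
STORE_FAST z → z=-25. Stack: []
LOAD_FAST i → push 0. Stack: [0]
LOAD_CONST → push 1. Stack: [0, 1]
BINARY_OP + → 0 + 1 = 1. Stack: [1]
STORE_FAST i → i=1. Stack: []
LOAD_FAST i → push 1. Stack: [1]
LOAD_CONST → push 2. Stack: [1, 2]
COMPARE_OP bool(<) → 1 vs 2 = True. Stack: [True]
POP_JUMP_IF_FALSE → pop True; no jump. Stack: []
LOAD_FAST z → push -25. Stack: [-25]
LOAD_CONST → push 2. Stack: [-25, 2]
BINARY_OP >> → -25 >> 2 = -7. Stack: [-7]
STORE_FAST z → z=-7. Stack: []
LOAD_FAST_LOAD_FAST i,z → push 1,-7. Stack: [1, -7]
BINARY_OP + → 1 + -7 = -6. Stack: [-6]
STORE_FAST z → z=-6. Stack: []
LOAD_FAST_LOAD_FAST z,y → push -6,22. Stack: [-6, 22]
BINARY_OP - → -6 - 22 = -28. Stack: [-28]
STORE_FAST z → z=-28. Stack: []
LOAD_FAST i → push 1. Stack: [1]
LOAD_CONST → push 1. Stack: [1, 1]
BINARY_OP + → 1 + 1 = 2. Stack: [2]
STORE_FAST i → i=2. Stack: []
LOAD_FAST i → push 2. Stack: [2]
LOAD_CONST → push 2. Stack: [2, 2]
COMPARE_OP bool(<) → 2 vs 2 = False. Stack: [False]
POP_JUMP_IF_FALSE → pop False; jump. Stack: []
LOAD_FAST z → push -28. Stack: [-28]
RETURN_VALUE → return -28.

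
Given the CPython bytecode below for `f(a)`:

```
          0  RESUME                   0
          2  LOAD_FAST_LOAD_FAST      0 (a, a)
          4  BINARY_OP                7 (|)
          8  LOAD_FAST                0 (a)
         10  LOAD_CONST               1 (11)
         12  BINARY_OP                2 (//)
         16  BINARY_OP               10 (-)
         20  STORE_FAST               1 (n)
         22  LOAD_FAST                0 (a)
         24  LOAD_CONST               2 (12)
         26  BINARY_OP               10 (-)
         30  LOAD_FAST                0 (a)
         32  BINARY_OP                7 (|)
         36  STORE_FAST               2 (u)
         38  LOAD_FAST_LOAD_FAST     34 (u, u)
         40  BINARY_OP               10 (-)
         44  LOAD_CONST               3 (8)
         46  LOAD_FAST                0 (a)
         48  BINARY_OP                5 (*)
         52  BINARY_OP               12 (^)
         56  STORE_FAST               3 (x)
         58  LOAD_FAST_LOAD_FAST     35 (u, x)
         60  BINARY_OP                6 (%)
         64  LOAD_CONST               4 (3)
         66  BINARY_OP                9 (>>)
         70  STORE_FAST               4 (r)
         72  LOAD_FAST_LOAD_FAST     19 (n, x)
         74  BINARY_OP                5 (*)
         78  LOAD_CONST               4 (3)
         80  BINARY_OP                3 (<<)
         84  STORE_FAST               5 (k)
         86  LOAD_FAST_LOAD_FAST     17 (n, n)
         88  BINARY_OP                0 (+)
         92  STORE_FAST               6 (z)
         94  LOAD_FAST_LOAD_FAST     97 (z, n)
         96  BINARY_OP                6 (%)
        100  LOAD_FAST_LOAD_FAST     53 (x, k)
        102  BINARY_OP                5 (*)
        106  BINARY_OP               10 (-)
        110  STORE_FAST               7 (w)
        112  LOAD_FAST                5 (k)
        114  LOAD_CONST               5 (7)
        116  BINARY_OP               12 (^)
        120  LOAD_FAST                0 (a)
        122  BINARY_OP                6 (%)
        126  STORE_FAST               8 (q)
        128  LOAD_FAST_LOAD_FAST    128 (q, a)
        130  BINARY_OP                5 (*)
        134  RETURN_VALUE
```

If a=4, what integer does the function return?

LOAD_FAST_LOAD_FAST a,a → push 4,4. Stack: [4, 4]
BINARY_OP | → 4 | 4 = 4. Stack: [4]
LOAD_FAST a → push 4. Stack: [4, 4]
LOAD_CONST → push 11. Stack: [4, 4, 11]
BINARY_OP // → 4 // 11 = 0. Stack: [4, 0]
BINARY_OP - → 4 - 0 = 4. Stack: [4]
STORE_FAST n → n=4. Stack: []
LOAD_FAST a → push 4. Stack: [4]
LOAD_CONST → push 12. Stack: [4, 12]
BINARY_OP - → 4 - 12 = -8. Stack: [-8]
LOAD_FAST a → push 4. Stack: [-8, 4]
BINARY_OP | → -8 | 4 = -4. Stack: [-4]
STORE_FAST u → u=-4. Stack: []
LOAD_FAST_LOAD_FAST u,u → push -4,-4. Stack: [-4, -4]
BINARY_OP - → -4 - -4 = 0. Stack: [0]
LOAD_CONST → push 8. Stack: [0, 8]
LOAD_FAST a → push 4. Stack: [0, 8, 4]
BINARY_OP * → 8 * 4 = 32. Stack: [0, 32]
BINARY_OP ^ → 0 ^ 32 = 32. Stack: [32]
STORE_FAST x → x=32. Stack: []
LOAD_FAST_LOAD_FAST u,x → push -4,32. Stack: [-4, 32]
BINARY_OP % → -4 % 32 = 28. Stack: [28]
LOAD_CONST → push 3. Stack: [28, 3]
BINARY_OP >> → 28 >> 3 = 3. Stack: [3]
STORE_FAST r → r=3. Stack: []
LOAD_FAST_LOAD_FAST n,x → push 4,32. Stack: [4, 32]
BINARY_OP * → 4 * 32 = 128. Stack: [128]
LOAD_CONST → push 3. Stack: [128, 3]
BINARY_OP << → 128 << 3 = 1024. Stack: [1024]
STORE_FAST k → k=1024. Stack: []
LOAD_FAST_LOAD_FAST n,n → push 4,4. Stack: [4, 4]
BINARY_OP + → 4 + 4 = 8. Stack: [8]
STORE_FAST z → z=8. Stack: []
LOAD_FAST_LOAD_FAST z,n → push 8,4. Stack: [8, 4]
BINARY_OP % → 8 % 4 = 0. Stack: [0]
LOAD_FAST_LOAD_FAST x,k → push 32,1024. Stack: [0, 32, 1024]
BINARY_OP * → 32 * 1024 = 32768. Stack: [0, 32768]
BINARY_OP - → 0 - 32768 = -32768. Stack: [-32768]
STORE_FAST w → w=-32768. Stack: []
LOAD_FAST k → push 1024. Stack: [1024]
LOAD_CONST → push 7. Stack: [1024, 7]
BINARY_OP ^ → 1024 ^ 7 = 1031. Stack: [1031]
LOAD_FAST a → push 4. Stack: [1031, 4]
BINARY_OP % → 1031 % 4 = 3. Stack: [3]
STORE_FAST q → q=3. Stack: []
LOAD_FAST_LOAD_FAST q,a → push 3,4. Stack: [3, 4]
BINARY_OP * → 3 * 4 = 12. Stack: [12]
RETURN_VALUE → return 12.

12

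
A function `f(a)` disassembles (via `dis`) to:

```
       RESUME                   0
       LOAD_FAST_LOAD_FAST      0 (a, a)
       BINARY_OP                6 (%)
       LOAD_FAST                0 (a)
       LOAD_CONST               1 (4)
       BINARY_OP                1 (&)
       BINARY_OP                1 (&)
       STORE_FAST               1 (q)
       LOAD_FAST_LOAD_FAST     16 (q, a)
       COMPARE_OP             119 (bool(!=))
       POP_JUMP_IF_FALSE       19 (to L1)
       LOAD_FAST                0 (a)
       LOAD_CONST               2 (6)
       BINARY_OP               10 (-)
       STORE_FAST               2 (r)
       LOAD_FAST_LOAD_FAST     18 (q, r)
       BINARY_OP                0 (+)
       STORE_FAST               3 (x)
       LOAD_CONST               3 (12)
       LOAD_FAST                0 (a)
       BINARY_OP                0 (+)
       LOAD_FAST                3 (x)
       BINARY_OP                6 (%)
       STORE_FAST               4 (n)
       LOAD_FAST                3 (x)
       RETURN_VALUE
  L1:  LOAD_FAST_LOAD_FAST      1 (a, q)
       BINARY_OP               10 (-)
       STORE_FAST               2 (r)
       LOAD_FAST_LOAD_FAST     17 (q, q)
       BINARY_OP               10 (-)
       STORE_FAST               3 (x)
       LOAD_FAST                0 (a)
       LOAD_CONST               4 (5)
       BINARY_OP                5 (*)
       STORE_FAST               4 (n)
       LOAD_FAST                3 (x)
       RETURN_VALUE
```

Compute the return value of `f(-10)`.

LOAD_FAST_LOAD_FAST a,a → push -10,-10. Stack: [-10, -10]
BINARY_OP % → -10 % -10 = 0. Stack: [0]
LOAD_FAST a → push -10. Stack: [0, -10]
LOAD_CONST → push 4. Stack: [0, -10, 4]
BINARY_OP & → -10 & 4 = 4. Stack: [0, 4]
BINARY_OP & → 0 & 4 = 0. Stack: [0]
STORE_FAST q → q=0. Stack: []
LOAD_FAST_LOAD_FAST q,a → push 0,-10. Stack: [0, -10]
COMPARE_OP bool(!=) → 0 vs -10 = True. Stack: [True]
POP_JUMP_IF_FALSE → pop True; no jump. Stack: []
LOAD_FAST a → push -10. Stack: [-10]
LOAD_CONST → push 6. Stack: [-10, 6]
BINARY_OP - → -10 - 6 = -16. Stack: [-16]
STORE_FAST r → r=-16. Stack: []
LOAD_FAST_LOAD_FAST q,r → push 0,-16. Stack: [0, -16]
BINARY_OP + → 0 + -16 = -16. Stack: [-16]
STORE_FAST x → x=-16. Stack: []
LOAD_CONST → push 12. Stack: [12]
LOAD_FAST a → push -10. Stack: [12, -10]
BINARY_OP + → 12 + -10 = 2. Stack: [2]
LOAD_FAST x → push -16. Stack: [2, -16]
BINARY_OP % → 2 % -16 = -14. Stack: [-14]
STORE_FAST n → n=-14. Stack: []
LOAD_FAST x → push -16. Stack: [-16]
RETURN_VALUE → return -16.

-16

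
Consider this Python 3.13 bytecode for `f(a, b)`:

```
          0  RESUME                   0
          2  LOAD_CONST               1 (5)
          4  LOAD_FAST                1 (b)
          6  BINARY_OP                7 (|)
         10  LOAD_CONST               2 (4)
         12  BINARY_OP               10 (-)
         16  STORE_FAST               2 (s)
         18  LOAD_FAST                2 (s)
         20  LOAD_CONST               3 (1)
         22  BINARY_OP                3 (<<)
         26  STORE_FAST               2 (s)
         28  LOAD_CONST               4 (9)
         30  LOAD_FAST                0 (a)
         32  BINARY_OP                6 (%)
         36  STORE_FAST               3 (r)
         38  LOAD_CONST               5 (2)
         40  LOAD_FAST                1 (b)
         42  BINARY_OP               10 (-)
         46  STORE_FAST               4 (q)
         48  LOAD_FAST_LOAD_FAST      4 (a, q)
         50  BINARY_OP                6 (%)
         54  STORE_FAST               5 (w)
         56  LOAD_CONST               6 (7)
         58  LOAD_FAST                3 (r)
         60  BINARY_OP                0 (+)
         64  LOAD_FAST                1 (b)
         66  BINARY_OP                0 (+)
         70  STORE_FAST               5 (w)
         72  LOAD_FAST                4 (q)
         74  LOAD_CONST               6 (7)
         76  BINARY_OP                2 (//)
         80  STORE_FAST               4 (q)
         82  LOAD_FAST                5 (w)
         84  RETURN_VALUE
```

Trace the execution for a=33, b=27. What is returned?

LOAD_CONST → push 5. Stack: [5]
LOAD_FAST b → push 27. Stack: [5, 27]
BINARY_OP | → 5 | 27 = 31. Stack: [31]
LOAD_CONST → push 4. Stack: [31, 4]
BINARY_OP - → 31 - 4 = 27. Stack: [27]
STORE_FAST s → s=27. Stack: []
LOAD_FAST s → push 27. Stack: [27]
LOAD_CONST → push 1. Stack: [27, 1]
BINARY_OP << → 27 << 1 = 54. Stack: [54]
STORE_FAST s → s=54. Stack: []
LOAD_CONST → push 9. Stack: [9]
LOAD_FAST a → push 33. Stack: [9, 33]
BINARY_OP % → 9 % 33 = 9. Stack: [9]
STORE_FAST r → r=9. Stack: []
LOAD_CONST → push 2. Stack: [2]
LOAD_FAST b → push 27. Stack: [2, 27]
BINARY_OP - → 2 - 27 = -25. Stack: [-25]
STORE_FAST q → q=-25. Stack: []
LOAD_FAST_LOAD_FAST a,q → push 33,-25. Stack: [33, -25]
BINARY_OP % → 33 % -25 = -17. Stack: [-17]
STORE_FAST w → w=-17. Stack: []
LOAD_CONST → push 7. Stack: [7]
LOAD_FAST r → push 9. Stack: [7, 9]
BINARY_OP + → 7 + 9 = 16. Stack: [16]
LOAD_FAST b → push 27. Stack: [16, 27]
BINARY_OP + → 16 + 27 = 43. Stack: [43]
STORE_FAST w → w=43. Stack: []
LOAD_FAST q → push -25. Stack: [-25]
LOAD_CONST → push 7. Stack: [-25, 7]
BINARY_OP // → -25 // 7 = -4. Stack: [-4]
STORE_FAST q → q=-4. Stack: []
LOAD_FAST w → push 43. Stack: [43]
RETURN_VALUE → return 43.

43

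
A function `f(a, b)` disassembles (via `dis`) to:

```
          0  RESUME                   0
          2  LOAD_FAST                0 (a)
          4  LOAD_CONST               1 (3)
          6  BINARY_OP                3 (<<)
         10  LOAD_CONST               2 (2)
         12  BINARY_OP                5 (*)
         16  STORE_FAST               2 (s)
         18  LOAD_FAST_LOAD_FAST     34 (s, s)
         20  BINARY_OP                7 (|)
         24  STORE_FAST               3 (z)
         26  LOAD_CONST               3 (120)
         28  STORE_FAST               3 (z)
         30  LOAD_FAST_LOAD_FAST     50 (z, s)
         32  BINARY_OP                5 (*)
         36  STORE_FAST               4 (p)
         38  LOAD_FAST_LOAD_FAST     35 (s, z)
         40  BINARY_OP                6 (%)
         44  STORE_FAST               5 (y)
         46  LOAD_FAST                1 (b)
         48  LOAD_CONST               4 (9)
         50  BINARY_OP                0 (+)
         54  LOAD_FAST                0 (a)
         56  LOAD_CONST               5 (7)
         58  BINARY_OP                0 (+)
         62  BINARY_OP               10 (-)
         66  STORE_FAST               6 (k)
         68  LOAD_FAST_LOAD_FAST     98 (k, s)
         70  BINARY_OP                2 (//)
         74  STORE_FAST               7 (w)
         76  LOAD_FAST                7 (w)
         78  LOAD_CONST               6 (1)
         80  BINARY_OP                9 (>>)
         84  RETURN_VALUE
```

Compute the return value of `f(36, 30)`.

-1

LOAD_FAST a → push 36. Stack: [36]
LOAD_CONST → push 3. Stack: [36, 3]
BINARY_OP << → 36 << 3 = 288. Stack: [288]
LOAD_CONST → push 2. Stack: [288, 2]
BINARY_OP * → 288 * 2 = 576. Stack: [576]
STORE_FAST s → s=576. Stack: []
LOAD_FAST_LOAD_FAST s,s → push 576,576. Stack: [576, 576]
BINARY_OP | → 576 | 576 = 576. Stack: [576]
STORE_FAST z → z=576. Stack: []
LOAD_CONST → push 120. Stack: [120]
STORE_FAST z → z=120. Stack: []
LOAD_FAST_LOAD_FAST z,s → push 120,576. Stack: [120, 576]
BINARY_OP * → 120 * 576 = 69120. Stack: [69120]
STORE_FAST p → p=69120. Stack: []
LOAD_FAST_LOAD_FAST s,z → push 576,120. Stack: [576, 120]
BINARY_OP % → 576 % 120 = 96. Stack: [96]
STORE_FAST y → y=96. Stack: []
LOAD_FAST b → push 30. Stack: [30]
LOAD_CONST → push 9. Stack: [30, 9]
BINARY_OP + → 30 + 9 = 39. Stack: [39]
LOAD_FAST a → push 36. Stack: [39, 36]
LOAD_CONST → push 7. Stack: [39, 36, 7]
BINARY_OP + → 36 + 7 = 43. Stack: [39, 43]
BINARY_OP - → 39 - 43 = -4. Stack: [-4]
STORE_FAST k → k=-4. Stack: []
LOAD_FAST_LOAD_FAST k,s → push -4,576. Stack: [-4, 576]
BINARY_OP // → -4 // 576 = -1. Stack: [-1]
STORE_FAST w → w=-1. Stack: []
LOAD_FAST w → push -1. Stack: [-1]
LOAD_CONST → push 1. Stack: [-1, 1]
BINARY_OP >> → -1 >> 1 = -1. Stack: [-1]
RETURN_VALUE → return -1.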